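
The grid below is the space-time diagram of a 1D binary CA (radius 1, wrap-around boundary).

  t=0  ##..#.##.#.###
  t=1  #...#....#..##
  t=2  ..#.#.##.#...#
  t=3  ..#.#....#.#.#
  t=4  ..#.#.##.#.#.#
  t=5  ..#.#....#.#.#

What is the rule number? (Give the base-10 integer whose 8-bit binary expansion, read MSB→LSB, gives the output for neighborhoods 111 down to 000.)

  nb ###: next=#  (t=0,i=0, bit7=1)
  nb ##.: next=.  (t=0,i=1, bit6=0)
  nb #.#: next=.  (t=0,i=5, bit5=0)
  nb #..: next=.  (t=0,i=2, bit4=0)
  nb .##: next=.  (t=0,i=6, bit3=0)
  nb .#.: next=#  (t=0,i=4, bit2=1)
  nb ..#: next=.  (t=0,i=3, bit1=0)
  nb ...: next=#  (t=1,i=2, bit0=1)
  bits 10000101 = 133

133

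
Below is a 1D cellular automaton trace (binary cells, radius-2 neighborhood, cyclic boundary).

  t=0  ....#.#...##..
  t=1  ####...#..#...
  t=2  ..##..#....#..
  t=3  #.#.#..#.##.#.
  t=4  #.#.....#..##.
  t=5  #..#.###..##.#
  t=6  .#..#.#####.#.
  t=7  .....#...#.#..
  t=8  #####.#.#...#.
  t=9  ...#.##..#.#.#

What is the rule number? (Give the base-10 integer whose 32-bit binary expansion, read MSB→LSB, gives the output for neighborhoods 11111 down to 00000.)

  ##### -> .   bit 31 = 0  t=6,i=8
  ####. -> #   bit 30 = 1  t=1,i=2
  ###.# -> .   bit 29 = 0  t=6,i=10
  ###.. -> #   bit 28 = 1  t=1,i=3
  ##.## -> #   bit 27 = 1  t=5,i=12
  ##.#. -> #   bit 26 = 1  t=3,i=11
  ##..# -> #   bit 25 = 1  t=2,i=4
  ##... -> .   bit 24 = 0  t=0,i=12
  #.### -> .   bit 23 = 0  t=5,i=5
  #.##. -> .   bit 22 = 0  t=3,i=9
  #.#.# -> #   bit 21 = 1  t=3,i=0
  #.#.. -> .   bit 20 = 0  t=0,i=6
  #..## -> #   bit 19 = 1  t=4,i=10
  #..#. -> .   bit 18 = 0  t=1,i=9
  #...# -> .   bit 17 = 0  t=0,i=8
  #.... -> .   bit 16 = 0  t=0,i=13
  .#### -> .   bit 15 = 0  t=1,i=1
  .###. -> #   bit 14 = 1  t=5,i=6
  .##.# -> .   bit 13 = 0  t=3,i=10
  .##.. -> .   bit 12 = 0  t=0,i=11
  .#.## -> #   bit 11 = 1  t=3,i=8
  .#.#. -> .   bit 10 = 0  t=0,i=5
  .#..# -> .   bit 9 = 0  t=1,i=8
  .#... -> #   bit 8 = 1  t=0,i=7
  ..### -> .   bit 7 = 0  t=1,i=0
  ..##. -> #   bit 6 = 1  t=0,i=10
  ..#.# -> .   bit 5 = 0  t=0,i=4
  ..#.. -> .   bit 4 = 0  t=1,i=7
  ...## -> .   bit 3 = 0  t=0,i=9
  ...#. -> #   bit 2 = 1  t=0,i=3
  ....# -> #   bit 1 = 1  t=0,i=2
  ..... -> #   bit 0 = 1  t=0,i=0
  bits 01011110001010000100100101000111 = 1579698503

1579698503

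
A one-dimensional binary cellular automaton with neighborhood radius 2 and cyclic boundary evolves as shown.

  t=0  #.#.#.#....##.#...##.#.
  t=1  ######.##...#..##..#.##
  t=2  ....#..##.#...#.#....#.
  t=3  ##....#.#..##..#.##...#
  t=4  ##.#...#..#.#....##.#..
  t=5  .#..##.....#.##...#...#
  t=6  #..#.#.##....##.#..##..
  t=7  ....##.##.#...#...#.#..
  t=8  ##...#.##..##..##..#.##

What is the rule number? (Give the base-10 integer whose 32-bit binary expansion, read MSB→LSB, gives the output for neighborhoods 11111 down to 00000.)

  ##### -> .   bit 31 = 0  t=1,i=0
  ####. -> #   bit 30 = 1  t=1,i=4
  ###.# -> .   bit 29 = 0  t=1,i=5
  ###.. -> #   bit 28 = 1  t=3,i=1
  ##.## -> .   bit 27 = 0  t=1,i=6
  ##.#. -> .   bit 26 = 0  t=0,i=13
  ##..# -> .   bit 25 = 0  t=1,i=17
  ##... -> .   bit 24 = 0  t=1,i=9
  #.### -> #   bit 23 = 1  t=1,i=21
  #.##. -> #   bit 22 = 1  t=1,i=7
  #.#.# -> #   bit 21 = 1  t=0,i=0
  #.#.. -> .   bit 20 = 0  t=0,i=6
  #..## -> #   bit 19 = 1  t=1,i=14
  #..#. -> .   bit 18 = 0  t=1,i=18
  #...# -> #   bit 17 = 1  t=0,i=16
  #.... -> #   bit 16 = 1  t=0,i=8
  .#### -> .   bit 15 = 0  t=1,i=22
  .###. -> #   bit 14 = 1  t=3,i=0
  .##.# -> #   bit 13 = 1  t=0,i=12
  .##.. -> #   bit 12 = 1  t=1,i=8
  .#.## -> .   bit 11 = 0  t=1,i=20
  .#.#. -> #   bit 10 = 1  t=0,i=1
  .#..# -> .   bit 9 = 0  t=1,i=13
  .#... -> #   bit 8 = 1  t=0,i=7
  ..### -> .   bit 7 = 0  t=3,i=22
  ..##. -> .   bit 6 = 0  t=0,i=11
  ..#.# -> .   bit 5 = 0  t=1,i=19
  ..#.. -> .   bit 4 = 0  t=1,i=12
  ...## -> .   bit 3 = 0  t=0,i=10
  ...#. -> .   bit 2 = 0  t=1,i=11
  ....# -> .   bit 1 = 0  t=0,i=9
  ..... -> #   bit 0 = 1  t=2,i=1
  bits 01010000111010110111010100000001 = 1357608193

1357608193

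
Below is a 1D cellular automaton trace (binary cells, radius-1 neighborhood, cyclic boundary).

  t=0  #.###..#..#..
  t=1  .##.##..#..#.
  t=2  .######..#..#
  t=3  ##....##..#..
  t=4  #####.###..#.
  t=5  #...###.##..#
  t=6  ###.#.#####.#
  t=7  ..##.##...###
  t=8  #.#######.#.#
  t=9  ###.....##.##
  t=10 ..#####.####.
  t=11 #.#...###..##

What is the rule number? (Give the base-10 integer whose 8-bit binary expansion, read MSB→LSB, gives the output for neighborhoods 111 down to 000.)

  ### -> .   bit 7 = 0  t=0,i=3
  ##. -> #   bit 6 = 1  t=0,i=4
  #.# -> #   bit 5 = 1  t=0,i=1
  #.. -> #   bit 4 = 1  t=0,i=5
  .## -> #   bit 3 = 1  t=0,i=2
  .#. -> .   bit 2 = 0  t=0,i=0
  ..# -> .   bit 1 = 0  t=0,i=6
  ... -> #   bit 0 = 1  t=3,i=3
  bits 01111001 = 121

121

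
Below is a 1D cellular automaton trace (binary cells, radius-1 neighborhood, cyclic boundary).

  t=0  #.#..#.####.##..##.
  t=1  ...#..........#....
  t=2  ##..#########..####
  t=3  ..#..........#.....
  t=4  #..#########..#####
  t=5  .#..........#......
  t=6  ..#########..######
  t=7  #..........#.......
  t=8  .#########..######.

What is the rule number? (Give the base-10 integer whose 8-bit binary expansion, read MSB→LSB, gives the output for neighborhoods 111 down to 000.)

17

  [7] ### => .  t=0,i=8
  [6] ##. => .  t=0,i=10
  [5] #.# => .  t=0,i=1
  [4] #.. => #  t=0,i=3
  [3] .## => .  t=0,i=7
  [2] .#. => .  t=0,i=0
  [1] ..# => .  t=0,i=4
  [0] ... => #  t=1,i=0
  bits 00010001 = 17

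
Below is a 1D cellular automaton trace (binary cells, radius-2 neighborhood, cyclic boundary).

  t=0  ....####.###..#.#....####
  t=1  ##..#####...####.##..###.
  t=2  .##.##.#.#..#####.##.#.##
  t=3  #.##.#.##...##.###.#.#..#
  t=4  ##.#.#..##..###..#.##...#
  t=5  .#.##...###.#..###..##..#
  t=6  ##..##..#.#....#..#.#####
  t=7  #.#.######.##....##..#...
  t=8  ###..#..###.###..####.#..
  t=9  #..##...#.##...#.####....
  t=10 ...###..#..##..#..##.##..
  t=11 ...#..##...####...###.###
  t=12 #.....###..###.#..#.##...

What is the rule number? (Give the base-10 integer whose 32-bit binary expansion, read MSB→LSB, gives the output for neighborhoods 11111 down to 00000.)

1797633504

  [31] ##### => .  t=1,i=6
  [30] ####. => #  t=0,i=6
  [29] ###.# => #  t=0,i=7
  [28] ###.. => .  t=0,i=11
  [27] ##.## => #  t=0,i=8
  [26] ##.#. => .  t=2,i=6
  [25] ##..# => #  t=0,i=12
  [24] ##... => #  t=0,i=0
  [23] #.### => .  t=0,i=9
  [22] #.##. => .  t=1,i=0
  [21] #.#.# => #  t=2,i=7
  [20] #.#.. => .  t=0,i=16
  [19] #..## => .  t=1,i=3
  [18] #..#. => #  t=0,i=13
  [17] #...# => .  t=1,i=10
  [16] #.... => #  t=0,i=1
  [15] .#### => #  t=0,i=5
  [14] .###. => .  t=0,i=10
  [13] .##.# => #  t=2,i=2
  [12] .##.. => #  t=1,i=1
  [11] .#.## => .  t=2,i=22
  [10] .#.#. => #  t=0,i=15
  [9] .#..# => .  t=2,i=10
  [8] .#... => #  t=0,i=17
  [7] ..### => #  t=0,i=4
  [6] ..##. => #  t=3,i=12
  [5] ..#.# => #  t=0,i=14
  [4] ..#.. => .  t=6,i=15
  [3] ...## => .  t=0,i=3
  [2] ...#. => .  t=6,i=14
  [1] ....# => .  t=0,i=2
  [0] ..... => .  t=10,i=0
  bits 01101011001001011011010111100000 = 1797633504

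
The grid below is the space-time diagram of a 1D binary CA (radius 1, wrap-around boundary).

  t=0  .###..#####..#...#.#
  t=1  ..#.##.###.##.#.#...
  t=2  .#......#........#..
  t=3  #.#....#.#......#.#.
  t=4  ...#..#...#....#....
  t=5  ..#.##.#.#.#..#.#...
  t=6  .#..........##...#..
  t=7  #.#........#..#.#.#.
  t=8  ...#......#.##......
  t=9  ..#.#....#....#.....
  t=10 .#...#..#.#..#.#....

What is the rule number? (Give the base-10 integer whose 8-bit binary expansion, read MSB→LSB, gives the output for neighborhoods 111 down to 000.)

  ###|#  b7=1 t=0,i=2
  ##.|.  b6=0 t=0,i=3
  #.#|.  b5=0 t=0,i=0
  #..|#  b4=1 t=0,i=4
  .##|.  b3=0 t=0,i=1
  .#.|.  b2=0 t=0,i=13
  ..#|#  b1=1 t=0,i=5
  ...|.  b0=0 t=0,i=15
  bits 10010010 = 146

146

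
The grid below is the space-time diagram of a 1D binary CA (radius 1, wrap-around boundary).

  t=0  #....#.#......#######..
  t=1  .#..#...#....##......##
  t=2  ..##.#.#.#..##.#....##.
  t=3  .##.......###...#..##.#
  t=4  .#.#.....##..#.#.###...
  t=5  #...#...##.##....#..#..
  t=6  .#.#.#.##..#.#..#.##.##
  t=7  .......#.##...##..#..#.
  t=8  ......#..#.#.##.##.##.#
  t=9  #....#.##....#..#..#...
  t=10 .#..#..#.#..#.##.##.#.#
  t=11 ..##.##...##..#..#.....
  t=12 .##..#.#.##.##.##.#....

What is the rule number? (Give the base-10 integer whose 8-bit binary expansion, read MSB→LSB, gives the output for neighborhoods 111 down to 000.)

26

  ###|.  b7=0 t=0,i=15
  ##.|.  b6=0 t=0,i=20
  #.#|.  b5=0 t=0,i=6
  #..|#  b4=1 t=0,i=1
  .##|#  b3=1 t=0,i=14
  .#.|.  b2=0 t=0,i=0
  ..#|#  b1=1 t=0,i=4
  ...|.  b0=0 t=0,i=2
  bits 00011010 = 26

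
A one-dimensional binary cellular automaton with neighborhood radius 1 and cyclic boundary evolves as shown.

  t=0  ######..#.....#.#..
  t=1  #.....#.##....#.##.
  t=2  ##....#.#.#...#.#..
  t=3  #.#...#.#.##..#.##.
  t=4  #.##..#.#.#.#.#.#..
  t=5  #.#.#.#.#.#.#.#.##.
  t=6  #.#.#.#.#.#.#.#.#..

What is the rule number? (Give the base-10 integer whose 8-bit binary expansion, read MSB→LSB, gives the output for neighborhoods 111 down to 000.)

28

  nb ###: next=.  (t=0,i=1, bit7=0)
  nb ##.: next=.  (t=0,i=5, bit6=0)
  nb #.#: next=.  (t=0,i=15, bit5=0)
  nb #..: next=#  (t=0,i=6, bit4=1)
  nb .##: next=#  (t=0,i=0, bit3=1)
  nb .#.: next=#  (t=0,i=8, bit2=1)
  nb ..#: next=.  (t=0,i=7, bit1=0)
  nb ...: next=.  (t=0,i=10, bit0=0)
  bits 00011100 = 28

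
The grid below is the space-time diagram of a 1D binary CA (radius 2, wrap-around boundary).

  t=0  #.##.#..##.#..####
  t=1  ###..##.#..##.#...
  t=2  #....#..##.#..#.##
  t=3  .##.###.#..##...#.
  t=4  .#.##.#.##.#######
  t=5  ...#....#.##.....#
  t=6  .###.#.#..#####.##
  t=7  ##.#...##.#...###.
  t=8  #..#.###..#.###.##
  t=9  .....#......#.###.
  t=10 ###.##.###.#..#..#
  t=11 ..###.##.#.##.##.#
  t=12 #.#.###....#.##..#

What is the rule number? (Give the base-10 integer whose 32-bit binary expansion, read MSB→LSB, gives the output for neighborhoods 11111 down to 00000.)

  #####|.  b31=0 t=0,i=16
  ####.|.  b30=0 t=0,i=17
  ###.#|#  b29=1 t=0,i=0
  ###..|.  b28=0 t=1,i=2
  ##.##|#  b27=1 t=0,i=1
  ##.#.|.  b26=0 t=0,i=4
  ##..#|.  b25=0 t=1,i=3
  ##...|#  b24=1 t=2,i=1
  #.###|#  b23=1 t=2,i=16
  #.##.|#  b22=1 t=0,i=2
  #.#.#|.  b21=0 t=4,i=1
  #.#..|#  b20=1 t=0,i=5
  #..##|.  b19=0 t=0,i=7
  #..#.|.  b18=0 t=2,i=13
  #...#|#  b17=1 t=1,i=16
  #....|#  b16=1 t=2,i=2
  .####|.  b15=0 t=0,i=15
  .###.|.  b14=0 t=1,i=1
  .##.#|.  b13=0 t=0,i=3
  .##..|#  b12=1 t=3,i=12
  .#.##|.  b11=0 t=2,i=15
  .#.#.|.  b10=0 t=6,i=6
  .#..#|#  b9=1 t=0,i=6
  .#...|.  b8=0 t=1,i=15
  ..###|#  b7=1 t=0,i=14
  ..##.|#  b6=1 t=0,i=8
  ..#.#|.  b5=0 t=2,i=14
  ..#..|#  b4=1 t=2,i=5
  ...##|#  b3=1 t=1,i=17
  ...#.|#  b2=1 t=2,i=4
  ....#|.  b1=0 t=2,i=3
  .....|#  b0=1 t=5,i=14
  bits 00101001110100110001001011011101 = 701698781

701698781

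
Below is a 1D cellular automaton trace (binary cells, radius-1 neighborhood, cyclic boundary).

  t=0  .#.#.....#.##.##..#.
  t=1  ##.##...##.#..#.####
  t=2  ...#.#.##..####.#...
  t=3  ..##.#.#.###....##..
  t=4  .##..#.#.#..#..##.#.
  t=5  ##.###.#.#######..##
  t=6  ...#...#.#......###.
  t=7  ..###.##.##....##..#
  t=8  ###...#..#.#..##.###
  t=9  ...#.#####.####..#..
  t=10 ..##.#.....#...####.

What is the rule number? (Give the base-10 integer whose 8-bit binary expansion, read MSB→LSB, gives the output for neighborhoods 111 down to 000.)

30

  ### -> .   bit 7 = 0  t=1,i=0
  ##. -> .   bit 6 = 0  t=0,i=12
  #.# -> .   bit 5 = 0  t=0,i=2
  #.. -> #   bit 4 = 1  t=0,i=4
  .## -> #   bit 3 = 1  t=0,i=11
  .#. -> #   bit 2 = 1  t=0,i=1
  ..# -> #   bit 1 = 1  t=0,i=0
  ... -> .   bit 0 = 0  t=0,i=5
  bits 00011110 = 30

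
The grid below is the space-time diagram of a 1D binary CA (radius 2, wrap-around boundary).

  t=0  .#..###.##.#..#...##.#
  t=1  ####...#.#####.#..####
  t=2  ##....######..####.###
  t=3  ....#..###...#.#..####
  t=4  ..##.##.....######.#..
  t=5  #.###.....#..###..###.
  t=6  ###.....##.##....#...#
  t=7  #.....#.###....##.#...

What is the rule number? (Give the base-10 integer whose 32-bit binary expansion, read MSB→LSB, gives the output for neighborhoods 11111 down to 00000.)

  nb #####: next=#  (t=1,i=0, bit31=1)
  nb ####.: next=.  (t=1,i=2, bit30=0)
  nb ###.#: next=.  (t=0,i=6, bit29=0)
  nb ###..: next=.  (t=1,i=3, bit28=0)
  nb ##.##: next=#  (t=0,i=7, bit27=1)
  nb ##.#.: next=#  (t=0,i=10, bit26=1)
  nb ##..#: next=.  (t=2,i=12, bit25=0)
  nb ##...: next=.  (t=1,i=4, bit24=0)
  nb #.###: next=#  (t=1,i=9, bit23=1)
  nb #.##.: next=.  (t=0,i=8, bit22=0)
  nb #.#.#: next=#  (t=0,i=21, bit21=1)
  nb #.#..: next=#  (t=0,i=1, bit20=1)
  nb #..##: next=#  (t=0,i=3, bit19=1)
  nb #..#.: next=#  (t=0,i=13, bit18=1)
  nb #...#: next=.  (t=0,i=16, bit17=0)
  nb #....: next=.  (t=2,i=3, bit16=0)
  nb .####: next=#  (t=1,i=10, bit15=1)
  nb .###.: next=.  (t=0,i=5, bit14=0)
  nb .##.#: next=#  (t=0,i=9, bit13=1)
  nb .##..: next=.  (t=4,i=6, bit12=0)
  nb .#.##: next=#  (t=1,i=8, bit11=1)
  nb .#.#.: next=#  (t=0,i=0, bit10=1)
  nb .#..#: next=#  (t=0,i=2, bit9=1)
  nb .#...: next=#  (t=0,i=15, bit8=1)
  nb ..###: next=.  (t=0,i=4, bit7=0)
  nb ..##.: next=#  (t=0,i=18, bit6=1)
  nb ..#.#: next=#  (t=1,i=7, bit5=1)
  nb ..#..: next=.  (t=0,i=14, bit4=0)
  nb ...##: next=.  (t=0,i=17, bit3=0)
  nb ...#.: next=#  (t=1,i=6, bit2=1)
  nb ....#: next=#  (t=2,i=4, bit1=1)
  nb .....: next=.  (t=4,i=9, bit0=0)
  bits 10001100101111001010111101100110 = 2361175910

2361175910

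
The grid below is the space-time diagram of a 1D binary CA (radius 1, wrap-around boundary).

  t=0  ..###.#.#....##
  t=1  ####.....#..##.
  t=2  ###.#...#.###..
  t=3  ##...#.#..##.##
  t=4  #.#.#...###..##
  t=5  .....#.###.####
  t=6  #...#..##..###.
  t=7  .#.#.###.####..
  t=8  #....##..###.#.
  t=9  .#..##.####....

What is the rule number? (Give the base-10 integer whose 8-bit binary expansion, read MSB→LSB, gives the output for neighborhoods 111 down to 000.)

154

  [7] ### => #  t=0,i=3
  [6] ##. => .  t=0,i=4
  [5] #.# => .  t=0,i=5
  [4] #.. => #  t=0,i=0
  [3] .## => #  t=0,i=2
  [2] .#. => .  t=0,i=6
  [1] ..# => #  t=0,i=1
  [0] ... => .  t=0,i=10
  bits 10011010 = 154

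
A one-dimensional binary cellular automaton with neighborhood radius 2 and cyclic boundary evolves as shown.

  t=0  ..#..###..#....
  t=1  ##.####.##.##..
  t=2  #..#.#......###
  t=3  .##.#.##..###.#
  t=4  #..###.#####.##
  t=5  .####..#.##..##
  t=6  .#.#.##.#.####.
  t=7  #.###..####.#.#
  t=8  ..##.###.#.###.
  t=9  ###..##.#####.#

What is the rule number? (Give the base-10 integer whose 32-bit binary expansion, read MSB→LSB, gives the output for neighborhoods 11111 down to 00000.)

3350159310

  ##### -> #   bit 31 = 1  t=4,i=9
  ####. -> #   bit 30 = 1  t=1,i=5
  ###.# -> .   bit 29 = 0  t=1,i=6
  ###.. -> .   bit 28 = 0  t=0,i=7
  ##.## -> .   bit 27 = 0  t=1,i=2
  ##.#. -> #   bit 26 = 1  t=3,i=3
  ##..# -> #   bit 25 = 1  t=0,i=8
  ##... -> #   bit 24 = 1  t=8,i=14
  #.### -> #   bit 23 = 1  t=1,i=3
  #.##. -> .   bit 22 = 0  t=1,i=8
  #.#.# -> #   bit 21 = 1  t=3,i=4
  #.#.. -> .   bit 20 = 0  t=2,i=5
  #..## -> #   bit 19 = 1  t=0,i=4
  #..#. -> #   bit 18 = 1  t=0,i=9
  #...# -> #   bit 17 = 1  t=8,i=0
  #.... -> #   bit 16 = 1  t=0,i=12
  .#### -> .   bit 15 = 0  t=1,i=4
  .###. -> #   bit 14 = 1  t=0,i=6
  .##.# -> .   bit 13 = 0  t=1,i=1
  .##.. -> #   bit 12 = 1  t=1,i=12
  .#.## -> #   bit 11 = 1  t=3,i=0
  .#.#. -> #   bit 10 = 1  t=2,i=4
  .#..# -> #   bit 9 = 1  t=0,i=3
  .#... -> #   bit 8 = 1  t=0,i=11
  ..### -> #   bit 7 = 1  t=0,i=5
  ..##. -> #   bit 6 = 1  t=1,i=0
  ..#.# -> .   bit 5 = 0  t=2,i=3
  ..#.. -> .   bit 4 = 0  t=0,i=2
  ...## -> #   bit 3 = 1  t=2,i=11
  ...#. -> #   bit 2 = 1  t=0,i=1
  ....# -> #   bit 1 = 1  t=0,i=0
  ..... -> .   bit 0 = 0  t=0,i=13
  bits 11000111101011110101111111001110 = 3350159310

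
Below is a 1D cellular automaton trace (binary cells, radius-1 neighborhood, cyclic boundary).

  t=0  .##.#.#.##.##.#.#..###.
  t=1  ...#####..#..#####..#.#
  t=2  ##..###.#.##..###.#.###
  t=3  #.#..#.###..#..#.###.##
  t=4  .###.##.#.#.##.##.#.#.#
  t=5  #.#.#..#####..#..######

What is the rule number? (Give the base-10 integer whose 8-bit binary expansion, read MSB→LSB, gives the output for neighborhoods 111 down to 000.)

181

  ###|#  b7=1 t=0,i=20
  ##.|.  b6=0 t=0,i=2
  #.#|#  b5=1 t=0,i=3
  #..|#  b4=1 t=0,i=17
  .##|.  b3=0 t=0,i=1
  .#.|#  b2=1 t=0,i=4
  ..#|.  b1=0 t=0,i=0
  ...|#  b0=1 t=1,i=1
  bits 10110101 = 181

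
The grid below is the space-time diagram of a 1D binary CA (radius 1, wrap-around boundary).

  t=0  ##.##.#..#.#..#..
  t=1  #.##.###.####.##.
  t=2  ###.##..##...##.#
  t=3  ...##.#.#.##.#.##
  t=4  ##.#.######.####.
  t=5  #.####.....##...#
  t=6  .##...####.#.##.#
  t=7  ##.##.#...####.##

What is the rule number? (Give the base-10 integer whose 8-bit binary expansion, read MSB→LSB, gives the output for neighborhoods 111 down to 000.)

61

  [7] ### => .  t=1,i=6
  [6] ##. => .  t=0,i=1
  [5] #.# => #  t=0,i=2
  [4] #.. => #  t=0,i=7
  [3] .## => #  t=0,i=0
  [2] .#. => #  t=0,i=6
  [1] ..# => .  t=0,i=8
  [0] ... => #  t=2,i=11
  bits 00111101 = 61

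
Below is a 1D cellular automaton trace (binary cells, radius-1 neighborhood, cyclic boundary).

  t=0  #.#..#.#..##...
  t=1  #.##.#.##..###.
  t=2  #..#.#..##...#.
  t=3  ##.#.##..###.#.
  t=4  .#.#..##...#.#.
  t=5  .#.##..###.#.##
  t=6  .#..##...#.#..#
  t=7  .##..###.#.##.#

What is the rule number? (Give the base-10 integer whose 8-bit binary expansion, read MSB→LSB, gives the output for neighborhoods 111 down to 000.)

85

  ### -> .   bit 7 = 0  t=1,i=12
  ##. -> #   bit 6 = 1  t=0,i=11
  #.# -> .   bit 5 = 0  t=0,i=1
  #.. -> #   bit 4 = 1  t=0,i=3
  .## -> .   bit 3 = 0  t=0,i=10
  .#. -> #   bit 2 = 1  t=0,i=0
  ..# -> .   bit 1 = 0  t=0,i=4
  ... -> #   bit 0 = 1  t=0,i=13
  bits 01010101 = 85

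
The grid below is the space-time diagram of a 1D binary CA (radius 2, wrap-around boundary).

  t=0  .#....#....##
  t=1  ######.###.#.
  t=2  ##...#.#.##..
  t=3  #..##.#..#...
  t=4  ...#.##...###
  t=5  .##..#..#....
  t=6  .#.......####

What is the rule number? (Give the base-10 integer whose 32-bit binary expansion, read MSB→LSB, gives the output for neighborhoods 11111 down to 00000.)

617841991

  #####|.  b31=0 t=1,i=2
  ####.|.  b30=0 t=1,i=4
  ###.#|#  b29=1 t=1,i=5
  ###..|.  b28=0 t=4,i=12
  ##.##|.  b27=0 t=1,i=6
  ##.#.|#  b26=1 t=0,i=0
  ##..#|.  b25=0 t=2,i=11
  ##...|.  b24=0 t=2,i=2
  #.###|#  b23=1 t=1,i=0
  #.##.|#  b22=1 t=2,i=9
  #.#.#|.  b21=0 t=1,i=11
  #.#..|#  b20=1 t=0,i=1
  #..##|.  b19=0 t=2,i=12
  #..#.|.  b18=0 t=3,i=8
  #...#|#  b17=1 t=2,i=3
  #....|#  b16=1 t=0,i=3
  .####|#  b15=1 t=1,i=1
  .###.|.  b14=0 t=1,i=8
  .##.#|.  b13=0 t=0,i=12
  .##..|.  b12=0 t=2,i=1
  .#.##|.  b11=0 t=1,i=12
  .#.#.|#  b10=1 t=2,i=6
  .#..#|.  b9=0 t=3,i=1
  .#...|#  b8=1 t=0,i=2
  ..###|.  b7=0 t=4,i=10
  ..##.|#  b6=1 t=0,i=11
  ..#.#|.  b5=0 t=2,i=5
  ..#..|.  b4=0 t=0,i=6
  ...##|.  b3=0 t=0,i=10
  ...#.|#  b2=1 t=0,i=5
  ....#|#  b1=1 t=0,i=4
  .....|#  b0=1 t=5,i=11
  bits 00100100110100111000010101000111 = 617841991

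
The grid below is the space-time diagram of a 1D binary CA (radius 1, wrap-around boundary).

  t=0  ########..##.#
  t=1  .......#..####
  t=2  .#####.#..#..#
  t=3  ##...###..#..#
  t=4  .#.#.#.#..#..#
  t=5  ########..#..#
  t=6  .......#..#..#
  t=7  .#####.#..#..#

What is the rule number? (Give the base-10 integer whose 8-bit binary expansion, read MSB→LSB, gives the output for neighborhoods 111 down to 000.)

109

  nb ###: next=.  (t=0,i=0, bit7=0)
  nb ##.: next=#  (t=0,i=7, bit6=1)
  nb #.#: next=#  (t=0,i=12, bit5=1)
  nb #..: next=.  (t=0,i=8, bit4=0)
  nb .##: next=#  (t=0,i=10, bit3=1)
  nb .#.: next=#  (t=1,i=7, bit2=1)
  nb ..#: next=.  (t=0,i=9, bit1=0)
  nb ...: next=#  (t=1,i=1, bit0=1)
  bits 01101101 = 109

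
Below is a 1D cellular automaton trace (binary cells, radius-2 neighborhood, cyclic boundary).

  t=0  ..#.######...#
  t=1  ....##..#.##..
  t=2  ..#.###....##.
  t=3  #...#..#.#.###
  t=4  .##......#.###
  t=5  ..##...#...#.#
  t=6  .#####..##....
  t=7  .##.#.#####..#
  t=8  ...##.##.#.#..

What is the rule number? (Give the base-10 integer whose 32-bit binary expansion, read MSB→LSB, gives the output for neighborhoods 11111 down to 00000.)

  #####|.  b31=0 t=0,i=6
  ####.|#  b30=1 t=0,i=8
  ###.#|#  b29=1 t=4,i=13
  ###..|.  b28=0 t=0,i=9
  ##.##|.  b27=0 t=4,i=0
  ##.#.|#  b26=1 t=7,i=3
  ##..#|#  b25=1 t=1,i=6
  ##...|#  b24=1 t=0,i=10
  #.###|#  b23=1 t=0,i=4
  #.##.|.  b22=0 t=1,i=10
  #.#.#|#  b21=1 t=3,i=9
  #.#..|.  b20=0 t=5,i=13
  #..##|#  b19=1 t=5,i=1
  #..#.|.  b18=0 t=0,i=1
  #...#|#  b17=1 t=0,i=11
  #....|.  b16=0 t=1,i=13
  .####|#  b15=1 t=0,i=5
  .###.|.  b14=0 t=2,i=5
  .##.#|.  b13=0 t=7,i=2
  .##..|#  b12=1 t=1,i=5
  .#.##|.  b11=0 t=0,i=3
  .#.#.|.  b10=0 t=3,i=8
  .#..#|.  b9=0 t=0,i=0
  .#...|#  b8=1 t=5,i=8
  ..###|#  b7=1 t=6,i=1
  ..##.|#  b6=1 t=1,i=4
  ..#.#|.  b5=0 t=0,i=2
  ..#..|.  b4=0 t=0,i=13
  ...##|.  b3=0 t=1,i=3
  ...#.|.  b2=0 t=0,i=12
  ....#|#  b1=1 t=1,i=2
  .....|.  b0=0 t=1,i=0
  bits 01100111101010101001000111000010 = 1739231682

1739231682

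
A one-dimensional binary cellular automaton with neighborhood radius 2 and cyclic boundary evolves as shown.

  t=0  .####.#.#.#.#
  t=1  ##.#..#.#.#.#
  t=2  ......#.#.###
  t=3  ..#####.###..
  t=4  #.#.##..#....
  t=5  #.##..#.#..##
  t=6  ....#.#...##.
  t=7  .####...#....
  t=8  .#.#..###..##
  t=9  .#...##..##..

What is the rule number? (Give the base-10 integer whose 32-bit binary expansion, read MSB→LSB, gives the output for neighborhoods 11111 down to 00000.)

  ##### -> #   bit 31 = 1  t=3,i=4
  ####. -> #   bit 30 = 1  t=0,i=3
  ###.# -> .   bit 29 = 0  t=0,i=4
  ###.. -> .   bit 28 = 0  t=2,i=12
  ##.## -> .   bit 27 = 0  t=3,i=7
  ##.#. -> .   bit 26 = 0  t=0,i=5
  ##..# -> #   bit 25 = 1  t=4,i=6
  ##... -> .   bit 24 = 0  t=2,i=0
  #.### -> #   bit 23 = 1  t=0,i=1
  #.##. -> .   bit 22 = 0  t=4,i=4
  #.#.# -> #   bit 21 = 1  t=0,i=6
  #.#.. -> .   bit 20 = 0  t=1,i=3
  #..## -> #   bit 19 = 1  t=5,i=10
  #..#. -> .   bit 18 = 0  t=1,i=5
  #...# -> #   bit 17 = 1  t=6,i=8
  #.... -> .   bit 16 = 0  t=2,i=1
  .#### -> .   bit 15 = 0  t=0,i=2
  .###. -> .   bit 14 = 0  t=1,i=0
  .##.# -> .   bit 13 = 0  t=8,i=12
  .##.. -> .   bit 12 = 0  t=4,i=5
  .#.## -> #   bit 11 = 1  t=0,i=0
  .#.#. -> .   bit 10 = 0  t=0,i=7
  .#..# -> .   bit 9 = 0  t=1,i=4
  .#... -> .   bit 8 = 0  t=4,i=9
  ..### -> #   bit 7 = 1  t=3,i=2
  ..##. -> .   bit 6 = 0  t=6,i=10
  ..#.# -> #   bit 5 = 1  t=1,i=6
  ..#.. -> #   bit 4 = 1  t=4,i=8
  ...## -> .   bit 3 = 0  t=3,i=1
  ...#. -> #   bit 2 = 1  t=2,i=5
  ....# -> #   bit 1 = 1  t=2,i=4
  ..... -> #   bit 0 = 1  t=2,i=2
  bits 11000010101010100000100010110111 = 3265923255

3265923255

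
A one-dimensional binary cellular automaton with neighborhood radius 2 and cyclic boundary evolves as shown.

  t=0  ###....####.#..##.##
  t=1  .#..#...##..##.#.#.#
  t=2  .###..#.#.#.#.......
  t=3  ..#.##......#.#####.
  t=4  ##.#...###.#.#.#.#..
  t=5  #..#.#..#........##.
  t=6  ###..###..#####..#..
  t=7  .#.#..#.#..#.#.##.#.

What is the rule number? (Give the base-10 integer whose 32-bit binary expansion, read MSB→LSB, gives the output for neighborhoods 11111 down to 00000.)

1243073093

  ##### -> .   bit 31 = 0  t=0,i=0
  ####. -> #   bit 30 = 1  t=0,i=1
  ###.# -> .   bit 29 = 0  t=0,i=10
  ###.. -> .   bit 28 = 0  t=0,i=2
  ##.## -> #   bit 27 = 1  t=0,i=17
  ##.#. -> .   bit 26 = 0  t=0,i=11
  ##..# -> #   bit 25 = 1  t=1,i=10
  ##... -> .   bit 24 = 0  t=0,i=3
  #.### -> .   bit 23 = 0  t=0,i=18
  #.##. -> .   bit 22 = 0  t=3,i=4
  #.#.# -> .   bit 21 = 0  t=1,i=15
  #.#.. -> #   bit 20 = 1  t=0,i=12
  #..## -> .   bit 19 = 0  t=0,i=14
  #..#. -> #   bit 18 = 1  t=1,i=3
  #...# -> #   bit 17 = 1  t=1,i=6
  #.... -> #   bit 16 = 1  t=0,i=4
  .#### -> #   bit 15 = 1  t=0,i=8
  .###. -> #   bit 14 = 1  t=2,i=2
  .##.# -> .   bit 13 = 0  t=0,i=16
  .##.. -> .   bit 12 = 0  t=1,i=9
  .#.## -> #   bit 11 = 1  t=3,i=3
  .#.#. -> .   bit 10 = 0  t=1,i=0
  .#..# -> #   bit 9 = 1  t=0,i=13
  .#... -> .   bit 8 = 0  t=1,i=5
  ..### -> .   bit 7 = 0  t=0,i=7
  ..##. -> #   bit 6 = 1  t=0,i=15
  ..#.# -> .   bit 5 = 0  t=2,i=6
  ..#.. -> .   bit 4 = 0  t=1,i=4
  ...## -> .   bit 3 = 0  t=0,i=6
  ...#. -> #   bit 2 = 1  t=3,i=1
  ....# -> .   bit 1 = 0  t=0,i=5
  ..... -> #   bit 0 = 1  t=2,i=15
  bits 01001010000101111100101001000101 = 1243073093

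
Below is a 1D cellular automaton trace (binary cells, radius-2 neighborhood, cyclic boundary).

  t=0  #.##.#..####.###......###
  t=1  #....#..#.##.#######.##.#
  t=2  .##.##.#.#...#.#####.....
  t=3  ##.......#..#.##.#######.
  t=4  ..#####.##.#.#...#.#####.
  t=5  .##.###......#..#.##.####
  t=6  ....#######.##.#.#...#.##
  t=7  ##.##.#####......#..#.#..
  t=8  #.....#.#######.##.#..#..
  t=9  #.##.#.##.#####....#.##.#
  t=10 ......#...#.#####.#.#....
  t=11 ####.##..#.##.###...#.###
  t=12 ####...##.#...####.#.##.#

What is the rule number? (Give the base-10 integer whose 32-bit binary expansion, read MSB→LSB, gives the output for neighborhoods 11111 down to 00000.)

  ##### -> #   bit 31 = 1  t=1,i=15
  ####. -> #   bit 30 = 1  t=0,i=10
  ###.# -> #   bit 29 = 1  t=0,i=0
  ###.. -> #   bit 28 = 1  t=0,i=15
  ##.## -> .   bit 27 = 0  t=0,i=1
  ##.#. -> .   bit 26 = 0  t=0,i=4
  ##..# -> #   bit 25 = 1  t=11,i=7
  ##... -> #   bit 24 = 1  t=0,i=16
  #.### -> #   bit 23 = 1  t=0,i=13
  #.##. -> .   bit 22 = 0  t=0,i=2
  #.#.# -> .   bit 21 = 0  t=2,i=7
  #.#.. -> #   bit 20 = 1  t=0,i=5
  #..## -> .   bit 19 = 0  t=0,i=7
  #..#. -> #   bit 18 = 1  t=1,i=7
  #...# -> .   bit 17 = 0  t=2,i=11
  #.... -> #   bit 16 = 1  t=0,i=17
  .#### -> .   bit 15 = 0  t=0,i=9
  .###. -> #   bit 14 = 1  t=0,i=14
  .##.# -> .   bit 13 = 0  t=0,i=3
  .##.. -> .   bit 12 = 0  t=1,i=0
  .#.## -> #   bit 11 = 1  t=1,i=9
  .#.#. -> .   bit 10 = 0  t=2,i=8
  .#..# -> .   bit 9 = 0  t=0,i=6
  .#... -> .   bit 8 = 0  t=2,i=10
  ..### -> #   bit 7 = 1  t=0,i=8
  ..##. -> #   bit 6 = 1  t=2,i=1
  ..#.# -> .   bit 5 = 0  t=1,i=8
  ..#.. -> #   bit 4 = 1  t=1,i=5
  ...## -> #   bit 3 = 1  t=0,i=21
  ...#. -> #   bit 2 = 1  t=1,i=4
  ....# -> .   bit 1 = 0  t=0,i=20
  ..... -> #   bit 0 = 1  t=0,i=18
  bits 11110011100101010100100011011101 = 4086647005

4086647005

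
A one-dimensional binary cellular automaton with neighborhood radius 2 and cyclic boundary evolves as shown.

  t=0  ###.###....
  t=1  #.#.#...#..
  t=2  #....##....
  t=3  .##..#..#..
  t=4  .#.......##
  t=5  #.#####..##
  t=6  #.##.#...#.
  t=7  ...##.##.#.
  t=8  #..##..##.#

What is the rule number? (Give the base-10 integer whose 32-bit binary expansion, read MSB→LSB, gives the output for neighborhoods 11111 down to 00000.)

1686348257

  [31] ##### => .  t=5,i=4
  [30] ####. => #  t=5,i=5
  [29] ###.# => #  t=0,i=2
  [28] ###.. => .  t=0,i=6
  [27] ##.## => .  t=0,i=3
  [26] ##.#. => #  t=4,i=0
  [25] ##..# => .  t=3,i=3
  [24] ##... => .  t=0,i=7
  [23] #.### => #  t=0,i=4
  [22] #.##. => .  t=6,i=2
  [21] #.#.# => .  t=1,i=2
  [20] #.#.. => .  t=1,i=4
  [19] #..## => .  t=5,i=8
  [18] #..#. => .  t=1,i=10
  [17] #...# => #  t=1,i=6
  [16] #.... => #  t=0,i=8
  [15] .#### => #  t=5,i=3
  [14] .###. => .  t=0,i=1
  [13] .##.# => #  t=4,i=10
  [12] .##.. => .  t=2,i=6
  [11] .#.## => .  t=6,i=1
  [10] .#.#. => .  t=1,i=1
  [9] .#..# => .  t=1,i=9
  [8] .#... => #  t=1,i=5
  [7] ..### => #  t=0,i=0
  [6] ..##. => #  t=2,i=5
  [5] ..#.# => #  t=1,i=0
  [4] ..#.. => .  t=1,i=8
  [3] ...## => .  t=0,i=10
  [2] ...#. => .  t=1,i=7
  [1] ....# => .  t=0,i=9
  [0] ..... => #  t=4,i=4
  bits 01100100100000111010000111100001 = 1686348257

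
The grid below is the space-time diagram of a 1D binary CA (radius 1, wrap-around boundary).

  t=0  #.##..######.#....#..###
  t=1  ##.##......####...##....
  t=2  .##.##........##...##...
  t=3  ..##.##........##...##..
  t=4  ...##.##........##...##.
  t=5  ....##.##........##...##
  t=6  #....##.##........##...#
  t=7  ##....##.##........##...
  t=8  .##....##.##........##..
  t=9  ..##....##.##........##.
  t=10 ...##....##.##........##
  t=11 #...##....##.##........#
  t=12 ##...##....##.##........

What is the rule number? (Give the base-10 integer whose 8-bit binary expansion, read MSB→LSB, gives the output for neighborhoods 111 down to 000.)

  nb ###: next=.  (t=0,i=7, bit7=0)
  nb ##.: next=#  (t=0,i=0, bit6=1)
  nb #.#: next=#  (t=0,i=1, bit5=1)
  nb #..: next=#  (t=0,i=4, bit4=1)
  nb .##: next=.  (t=0,i=2, bit3=0)
  nb .#.: next=#  (t=0,i=13, bit2=1)
  nb ..#: next=.  (t=0,i=5, bit1=0)
  nb ...: next=.  (t=0,i=15, bit0=0)
  bits 01110100 = 116

116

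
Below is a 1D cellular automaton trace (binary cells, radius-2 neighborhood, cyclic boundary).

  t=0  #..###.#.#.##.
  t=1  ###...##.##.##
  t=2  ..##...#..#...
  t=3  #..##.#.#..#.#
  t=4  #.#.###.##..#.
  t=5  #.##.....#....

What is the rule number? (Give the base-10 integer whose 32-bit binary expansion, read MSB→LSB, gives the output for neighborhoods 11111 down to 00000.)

356006663

  [31] ##### => .  t=1,i=0
  [30] ####. => .  t=1,i=1
  [29] ###.# => .  t=0,i=5
  [28] ###.. => #  t=1,i=2
  [27] ##.## => .  t=1,i=8
  [26] ##.#. => #  t=0,i=6
  [25] ##..# => .  t=3,i=1
  [24] ##... => #  t=1,i=3
  [23] #.### => .  t=1,i=12
  [22] #.##. => .  t=0,i=11
  [21] #.#.# => #  t=0,i=7
  [20] #.#.. => #  t=0,i=0
  [19] #..## => #  t=0,i=2
  [18] #..#. => .  t=2,i=9
  [17] #...# => .  t=1,i=4
  [16] #.... => .  t=2,i=12
  [15] .#### => .  t=1,i=13
  [14] .###. => .  t=0,i=4
  [13] .##.# => #  t=0,i=12
  [12] .##.. => #  t=2,i=3
  [11] .#.## => #  t=0,i=10
  [10] .#.#. => .  t=0,i=8
  [9] .#..# => #  t=0,i=1
  [8] .#... => #  t=2,i=11
  [7] ..### => .  t=0,i=3
  [6] ..##. => .  t=1,i=6
  [5] ..#.# => .  t=3,i=11
  [4] ..#.. => .  t=2,i=7
  [3] ...## => .  t=1,i=5
  [2] ...#. => #  t=2,i=6
  [1] ....# => #  t=2,i=0
  [0] ..... => #  t=2,i=13
  bits 00010101001110000011101100000111 = 356006663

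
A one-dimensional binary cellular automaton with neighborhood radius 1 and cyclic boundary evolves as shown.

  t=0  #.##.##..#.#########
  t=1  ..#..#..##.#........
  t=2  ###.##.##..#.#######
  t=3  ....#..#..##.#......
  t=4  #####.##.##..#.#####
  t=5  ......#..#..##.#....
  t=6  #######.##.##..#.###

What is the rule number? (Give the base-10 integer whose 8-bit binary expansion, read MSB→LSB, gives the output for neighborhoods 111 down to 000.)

  [7] ### => .  t=0,i=12
  [6] ##. => .  t=0,i=0
  [5] #.# => .  t=0,i=1
  [4] #.. => .  t=0,i=7
  [3] .## => #  t=0,i=2
  [2] .#. => #  t=0,i=9
  [1] ..# => #  t=0,i=8
  [0] ... => #  t=1,i=0
  bits 00001111 = 15

15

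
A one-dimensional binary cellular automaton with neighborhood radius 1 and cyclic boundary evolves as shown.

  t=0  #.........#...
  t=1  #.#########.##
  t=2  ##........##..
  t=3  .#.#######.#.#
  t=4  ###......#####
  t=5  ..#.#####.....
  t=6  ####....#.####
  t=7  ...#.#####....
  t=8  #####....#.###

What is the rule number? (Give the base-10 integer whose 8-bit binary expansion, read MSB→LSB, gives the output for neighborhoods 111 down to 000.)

103

  nb ###: next=.  (t=1,i=3, bit7=0)
  nb ##.: next=#  (t=1,i=0, bit6=1)
  nb #.#: next=#  (t=1,i=1, bit5=1)
  nb #..: next=.  (t=0,i=1, bit4=0)
  nb .##: next=.  (t=1,i=2, bit3=0)
  nb .#.: next=#  (t=0,i=0, bit2=1)
  nb ..#: next=#  (t=0,i=9, bit1=1)
  nb ...: next=#  (t=0,i=2, bit0=1)
  bits 01100111 = 103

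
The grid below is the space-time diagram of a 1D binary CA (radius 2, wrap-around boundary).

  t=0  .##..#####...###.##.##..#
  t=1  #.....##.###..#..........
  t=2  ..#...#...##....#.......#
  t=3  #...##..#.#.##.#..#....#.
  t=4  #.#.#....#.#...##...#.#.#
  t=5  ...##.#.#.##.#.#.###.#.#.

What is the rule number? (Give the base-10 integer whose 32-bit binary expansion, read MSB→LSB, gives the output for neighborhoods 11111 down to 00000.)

2433994308

  [31] ##### => #  t=0,i=7
  [30] ####. => .  t=0,i=8
  [29] ###.# => .  t=0,i=15
  [28] ###.. => #  t=0,i=9
  [27] ##.## => .  t=0,i=16
  [26] ##.#. => .  t=3,i=14
  [25] ##..# => .  t=0,i=3
  [24] ##... => #  t=0,i=10
  [23] #.### => .  t=1,i=9
  [22] #.##. => .  t=0,i=1
  [21] #.#.# => .  t=3,i=10
  [20] #.#.. => #  t=3,i=0
  [19] #..## => .  t=0,i=4
  [18] #..#. => .  t=0,i=23
  [17] #...# => #  t=0,i=11
  [16] #.... => #  t=1,i=2
  [15] .#### => #  t=0,i=6
  [14] .###. => #  t=0,i=14
  [13] .##.# => .  t=0,i=18
  [12] .##.. => .  t=0,i=2
  [11] .#.## => #  t=0,i=0
  [10] .#.#. => #  t=3,i=9
  [9] .#..# => #  t=2,i=0
  [8] .#... => .  t=1,i=1
  [7] ..### => .  t=0,i=5
  [6] ..##. => #  t=1,i=6
  [5] ..#.# => .  t=0,i=24
  [4] ..#.. => .  t=1,i=0
  [3] ...## => .  t=0,i=12
  [2] ...#. => #  t=1,i=24
  [1] ....# => .  t=1,i=4
  [0] ..... => .  t=1,i=3
  bits 10010001000100111100111001000100 = 2433994308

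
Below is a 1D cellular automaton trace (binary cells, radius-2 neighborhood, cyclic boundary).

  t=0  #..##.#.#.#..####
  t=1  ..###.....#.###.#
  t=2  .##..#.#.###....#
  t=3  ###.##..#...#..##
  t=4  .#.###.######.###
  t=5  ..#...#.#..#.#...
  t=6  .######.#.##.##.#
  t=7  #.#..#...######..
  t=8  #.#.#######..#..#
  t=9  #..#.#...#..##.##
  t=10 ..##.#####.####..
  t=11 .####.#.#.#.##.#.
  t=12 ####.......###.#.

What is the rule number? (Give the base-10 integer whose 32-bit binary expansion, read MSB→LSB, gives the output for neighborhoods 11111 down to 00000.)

1230944765

  #####|.  b31=0 t=0,i=15
  ####.|#  b30=1 t=0,i=16
  ###.#|.  b29=0 t=1,i=14
  ###..|.  b28=0 t=0,i=0
  ##.##|#  b27=1 t=3,i=3
  ##.#.|.  b26=0 t=0,i=5
  ##..#|.  b25=0 t=0,i=1
  ##...|#  b24=1 t=1,i=5
  #.###|.  b23=0 t=1,i=12
  #.##.|#  b22=1 t=2,i=1
  #.#.#|.  b21=0 t=0,i=6
  #.#..|#  b20=1 t=0,i=10
  #..##|#  b19=1 t=0,i=2
  #..#.|#  b18=1 t=2,i=4
  #...#|#  b17=1 t=3,i=10
  #....|.  b16=0 t=1,i=6
  .####|#  b15=1 t=0,i=14
  .###.|.  b14=0 t=1,i=3
  .##.#|#  b13=1 t=0,i=4
  .##..|#  b12=1 t=2,i=2
  .#.##|#  b11=1 t=1,i=11
  .#.#.|.  b10=0 t=0,i=7
  .#..#|.  b9=0 t=0,i=11
  .#...|#  b8=1 t=3,i=9
  ..###|#  b7=1 t=0,i=13
  ..##.|#  b6=1 t=0,i=3
  ..#.#|#  b5=1 t=1,i=10
  ..#..|#  b4=1 t=3,i=8
  ...##|#  b3=1 t=7,i=8
  ...#.|#  b2=1 t=1,i=9
  ....#|.  b1=0 t=1,i=8
  .....|#  b0=1 t=1,i=7
  bits 01001001010111101011100111111101 = 1230944765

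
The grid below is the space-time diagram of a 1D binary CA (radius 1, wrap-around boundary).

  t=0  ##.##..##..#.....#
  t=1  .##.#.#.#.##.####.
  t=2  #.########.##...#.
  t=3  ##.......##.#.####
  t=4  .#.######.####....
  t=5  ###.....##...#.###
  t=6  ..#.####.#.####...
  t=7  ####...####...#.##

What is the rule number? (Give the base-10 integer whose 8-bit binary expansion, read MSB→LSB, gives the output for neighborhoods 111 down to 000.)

103

  ###|.  b7=0 t=0,i=0
  ##.|#  b6=1 t=0,i=1
  #.#|#  b5=1 t=0,i=2
  #..|.  b4=0 t=0,i=5
  .##|.  b3=0 t=0,i=3
  .#.|#  b2=1 t=0,i=11
  ..#|#  b1=1 t=0,i=6
  ...|#  b0=1 t=0,i=13
  bits 01100111 = 103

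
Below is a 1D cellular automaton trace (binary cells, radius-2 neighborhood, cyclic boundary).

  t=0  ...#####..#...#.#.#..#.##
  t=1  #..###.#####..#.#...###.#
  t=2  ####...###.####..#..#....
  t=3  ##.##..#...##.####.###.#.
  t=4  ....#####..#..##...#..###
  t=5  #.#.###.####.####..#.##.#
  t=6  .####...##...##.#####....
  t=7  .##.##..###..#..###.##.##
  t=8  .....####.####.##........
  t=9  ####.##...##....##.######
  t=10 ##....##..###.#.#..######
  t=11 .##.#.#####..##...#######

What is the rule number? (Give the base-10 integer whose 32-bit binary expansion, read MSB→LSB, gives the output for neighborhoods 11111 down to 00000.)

  nb #####: next=#  (t=0,i=5, bit31=1)
  nb ####.: next=.  (t=0,i=6, bit30=0)
  nb ###.#: next=.  (t=1,i=5, bit29=0)
  nb ###..: next=#  (t=0,i=7, bit28=1)
  nb ##.##: next=.  (t=1,i=6, bit27=0)
  nb ##.#.: next=#  (t=3,i=22, bit26=1)
  nb ##..#: next=#  (t=0,i=8, bit25=1)
  nb ##...: next=#  (t=0,i=0, bit24=1)
  nb #.###: next=#  (t=1,i=7, bit23=1)
  nb #.##.: next=.  (t=0,i=23, bit22=0)
  nb #.#.#: next=#  (t=0,i=16, bit21=1)
  nb #.#..: next=.  (t=0,i=18, bit20=0)
  nb #..##: next=#  (t=1,i=2, bit19=1)
  nb #..#.: next=#  (t=0,i=9, bit18=1)
  nb #...#: next=.  (t=0,i=1, bit17=0)
  nb #....: next=.  (t=2,i=22, bit16=0)
  nb .####: next=#  (t=0,i=4, bit15=1)
  nb .###.: next=.  (t=1,i=4, bit14=0)
  nb .##.#: next=.  (t=3,i=1, bit13=0)
  nb .##..: next=#  (t=0,i=24, bit12=1)
  nb .#.##: next=#  (t=0,i=22, bit11=1)
  nb .#.#.: next=.  (t=0,i=15, bit10=0)
  nb .#..#: next=.  (t=0,i=19, bit9=0)
  nb .#...: next=#  (t=0,i=11, bit8=1)
  nb ..###: next=#  (t=0,i=3, bit7=1)
  nb ..##.: next=#  (t=3,i=11, bit6=1)
  nb ..#.#: next=#  (t=0,i=14, bit5=1)
  nb ..#..: next=#  (t=0,i=10, bit4=1)
  nb ...##: next=.  (t=0,i=2, bit3=0)
  nb ...#.: next=.  (t=0,i=13, bit2=0)
  nb ....#: next=#  (t=2,i=23, bit1=1)
  nb .....: next=#  (t=6,i=23, bit0=1)
  bits 10010111101011001001100111110011 = 2544671219

2544671219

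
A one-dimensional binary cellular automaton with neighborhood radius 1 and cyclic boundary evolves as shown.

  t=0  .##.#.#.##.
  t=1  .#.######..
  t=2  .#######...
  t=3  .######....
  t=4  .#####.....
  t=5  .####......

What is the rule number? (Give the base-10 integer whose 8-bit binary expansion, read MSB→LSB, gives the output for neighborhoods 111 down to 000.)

172

  nb ###: next=#  (t=1,i=4, bit7=1)
  nb ##.: next=.  (t=0,i=2, bit6=0)
  nb #.#: next=#  (t=0,i=3, bit5=1)
  nb #..: next=.  (t=0,i=10, bit4=0)
  nb .##: next=#  (t=0,i=1, bit3=1)
  nb .#.: next=#  (t=0,i=4, bit2=1)
  nb ..#: next=.  (t=0,i=0, bit1=0)
  nb ...: next=.  (t=1,i=10, bit0=0)
  bits 10101100 = 172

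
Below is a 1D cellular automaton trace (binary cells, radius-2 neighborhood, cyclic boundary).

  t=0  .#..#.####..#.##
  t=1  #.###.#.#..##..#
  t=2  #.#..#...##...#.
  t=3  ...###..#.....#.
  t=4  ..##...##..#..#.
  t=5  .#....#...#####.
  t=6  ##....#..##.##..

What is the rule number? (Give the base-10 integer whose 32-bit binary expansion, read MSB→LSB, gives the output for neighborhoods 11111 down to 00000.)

3297518265

  nb #####: next=#  (t=5,i=12, bit31=1)
  nb ####.: next=#  (t=0,i=8, bit30=1)
  nb ###.#: next=.  (t=1,i=4, bit29=0)
  nb ###..: next=.  (t=0,i=9, bit28=0)
  nb ##.##: next=.  (t=1,i=1, bit27=0)
  nb ##.#.: next=#  (t=0,i=0, bit26=1)
  nb ##..#: next=.  (t=0,i=10, bit25=0)
  nb ##...: next=.  (t=2,i=11, bit24=0)
  nb #.###: next=#  (t=0,i=6, bit23=1)
  nb #.##.: next=.  (t=0,i=14, bit22=0)
  nb #.#.#: next=.  (t=1,i=6, bit21=0)
  nb #.#..: next=.  (t=0,i=1, bit20=0)
  nb #..##: next=#  (t=1,i=10, bit19=1)
  nb #..#.: next=#  (t=0,i=3, bit18=1)
  nb #...#: next=.  (t=2,i=7, bit17=0)
  nb #....: next=.  (t=3,i=0, bit16=0)
  nb .####: next=.  (t=0,i=7, bit15=0)
  nb .###.: next=.  (t=1,i=3, bit14=0)
  nb .##.#: next=#  (t=0,i=15, bit13=1)
  nb .##..: next=.  (t=1,i=12, bit12=0)
  nb .#.##: next=.  (t=0,i=5, bit11=0)
  nb .#.#.: next=.  (t=1,i=7, bit10=0)
  nb .#..#: next=#  (t=0,i=2, bit9=1)
  nb .#...: next=.  (t=2,i=6, bit8=0)
  nb ..###: next=#  (t=3,i=3, bit7=1)
  nb ..##.: next=.  (t=1,i=11, bit6=0)
  nb ..#.#: next=#  (t=0,i=4, bit5=1)
  nb ..#..: next=#  (t=2,i=5, bit4=1)
  nb ...##: next=#  (t=2,i=8, bit3=1)
  nb ...#.: next=.  (t=2,i=13, bit2=0)
  nb ....#: next=.  (t=3,i=1, bit1=0)
  nb .....: next=#  (t=3,i=11, bit0=1)
  bits 11000100100011000010001010111001 = 3297518265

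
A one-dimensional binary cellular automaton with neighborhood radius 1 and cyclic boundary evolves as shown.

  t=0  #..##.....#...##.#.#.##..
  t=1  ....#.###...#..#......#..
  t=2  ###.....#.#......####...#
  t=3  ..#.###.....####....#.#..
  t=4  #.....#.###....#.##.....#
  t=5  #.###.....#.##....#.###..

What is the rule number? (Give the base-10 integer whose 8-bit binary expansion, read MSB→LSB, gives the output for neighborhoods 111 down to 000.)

  ###|.  b7=0 t=1,i=7
  ##.|#  b6=1 t=0,i=4
  #.#|.  b5=0 t=0,i=16
  #..|.  b4=0 t=0,i=1
  .##|.  b3=0 t=0,i=3
  .#.|.  b2=0 t=0,i=0
  ..#|.  b1=0 t=0,i=2
  ...|#  b0=1 t=0,i=6
  bits 01000001 = 65

65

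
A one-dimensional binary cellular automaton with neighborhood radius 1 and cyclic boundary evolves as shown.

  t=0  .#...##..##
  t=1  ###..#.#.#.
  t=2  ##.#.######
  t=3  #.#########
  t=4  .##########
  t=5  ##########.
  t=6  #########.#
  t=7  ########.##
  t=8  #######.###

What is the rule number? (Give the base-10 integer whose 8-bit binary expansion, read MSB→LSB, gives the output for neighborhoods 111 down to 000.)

  ### -> #   bit 7 = 1  t=1,i=1
  ##. -> .   bit 6 = 0  t=0,i=6
  #.# -> #   bit 5 = 1  t=0,i=0
  #.. -> #   bit 4 = 1  t=0,i=2
  .## -> #   bit 3 = 1  t=0,i=5
  .#. -> #   bit 2 = 1  t=0,i=1
  ..# -> .   bit 1 = 0  t=0,i=4
  ... -> .   bit 0 = 0  t=0,i=3
  bits 10111100 = 188

188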